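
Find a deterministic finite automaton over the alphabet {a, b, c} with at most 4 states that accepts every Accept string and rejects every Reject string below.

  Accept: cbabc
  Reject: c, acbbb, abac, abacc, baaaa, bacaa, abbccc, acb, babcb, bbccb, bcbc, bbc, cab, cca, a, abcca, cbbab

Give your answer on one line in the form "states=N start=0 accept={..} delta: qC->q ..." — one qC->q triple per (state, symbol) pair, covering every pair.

State merging on the prefix tree: take the shortest (then alphabetical) example prefix whose next move is undefined and point that move at state 0, else 1, else 2, ...; a target is out if some Accept/Reject pair would then sit in one state with the same input left (inseparable). If every existing state is out, open a new one.
a: 0a undefined. 0a->0: ok.
b: 0b undefined. 0b->0: ok.
c: 0c undefined. 0c->0: no, cbabc/c meet in 0. Open state 1: 0c->1.
ca: 1a undefined. 1a->0: ok.
cb: 1b undefined. 1b->0: no, cbabc/c meet in 1. 1b->1: no, cbabc/c meet in 1. Open state 2: 1b->2.
cc: 1c undefined. 1c->0: ok.
cba: 2a undefined. 2a->0: no, cbabc/c meet in 1. 2a->1: no, cbabc/bcbc meet in 2 with "c" left. 2a->2: ok.
cbb: 2b undefined. 2b->0: no, cbabc/c meet in 1. 2b->1: no, cbabc/abacc meet in 0. 2b->2: no, cbabc/bcbc meet in 2 with "c" left. Open state 3: 2b->3.
bcbc: 2c undefined. 2c->0: ok.
cbba: 3a undefined. 3a->0: ok.
acbbb: 3b undefined. 3b->0: ok.
cbabc: 3c undefined. 3c->0: no, cbabc/acbbb meet in 0. 3c->1: no, cbabc/c meet in 1. 3c->2: no, cbabc/acb meet in 2. 3c->3: ok.
All examples now run through 4 states with every (state, symbol) defined. Accept strings end in {3}, Reject strings end in {0,1,2}; accept={3}.

states=4 start=0 accept={3} delta: 0a->0 0b->0 0c->1 1a->0 1b->2 1c->0 2a->2 2b->3 2c->0 3a->0 3b->0 3c->3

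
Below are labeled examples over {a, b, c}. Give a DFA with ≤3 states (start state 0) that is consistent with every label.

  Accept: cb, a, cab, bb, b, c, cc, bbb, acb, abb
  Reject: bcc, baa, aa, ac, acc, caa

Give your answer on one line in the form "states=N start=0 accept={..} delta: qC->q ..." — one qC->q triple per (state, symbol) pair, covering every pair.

states=3 start=0 accept={0,1} delta: 0a->1 0b->1 0c->0 1a->2 1b->0 1c->2 2a->2 2b->0 2c->2

Grow the machine one transition at a time. Run the examples from 0; the earliest place one falls off (shortest prefix, ties alphabetical) gets sent to the lowest-numbered state that keeps every Accept/Reject pair distinguishable — a pair clashes when both reach the same state with identical unread suffix — and to a fresh state only if none does.
a: 0a undefined. 0a->0: no, a/aa meet in 0. Open state 1: 0a->1.
b: 0b undefined. 0b->0: no, cc/bcc meet in 0 with "cc" left. 0b->1: ok.
c: 0c undefined. 0c->0: ok.
aa: 1a undefined. 1a->0: no, cb/baa meet in 1. 1a->1: no, cb/baa meet in 1. Open state 2: 1a->2.
ab: 1b undefined. 1b->0: ok.
ac: 1c undefined. 1c->0: no, cab/bcc meet in 0. 1c->1: no, cb/bcc meet in 1. 1c->2: ok.
acb: 2b undefined. 2b->0: ok.
acc: 2c undefined. 2c->0: no, cab/bcc meet in 0. 2c->1: no, cb/bcc meet in 1. 2c->2: ok.
baa: 2a undefined. 2a->0: no, cab/baa meet in 0. 2a->1: no, cb/baa meet in 1. 2a->2: ok.
All examples now run through 3 states with every (state, symbol) defined. Accept strings end in {0,1}, Reject strings end in {2}; accept={0,1}.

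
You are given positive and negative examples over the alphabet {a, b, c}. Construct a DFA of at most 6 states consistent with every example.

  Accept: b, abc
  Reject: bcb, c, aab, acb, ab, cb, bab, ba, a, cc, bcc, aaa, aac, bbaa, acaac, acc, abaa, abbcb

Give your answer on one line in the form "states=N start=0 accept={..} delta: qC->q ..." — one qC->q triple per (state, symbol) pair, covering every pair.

states=3 start=0 accept={0} delta: 0a->1 0b->0 0c->1 1a->1 1b->2 1c->1 2a->0 2b->0 2c->0

Grow the machine one transition at a time. Run the examples from 0; the earliest place one falls off (shortest prefix, ties alphabetical) gets sent to the lowest-numbered state that keeps every Accept/Reject pair distinguishable — a pair clashes when both reach the same state with identical unread suffix — and to a fresh state only if none does.
a: 0a undefined. 0a->0: no, b/aab meet in 0 with "b" left. Open state 1: 0a->1.
b: 0b undefined. 0b->0: ok.
c: 0c undefined. 0c->0: no, b/bcb meet in 0. 0c->1: ok.
aa: 1a undefined. 1a->0: no, b/aab meet in 0. 1a->1: ok.
ab: 1b undefined. 1b->0: no, b/bcb meet in 0. 1b->1: no, abc/cc meet in 1 with "c" left. Open state 2: 1b->2.
ac: 1c undefined. 1c->0: no, b/acb meet in 0. 1c->1: ok.
aba: 2a undefined. 2a->0: ok.
abb: 2b undefined. 2b->0: ok.
abc: 2c undefined. 2c->0: ok.
All examples now run through 3 states with every (state, symbol) defined. Accept strings end in {0}, Reject strings end in {1,2}; accept={0}.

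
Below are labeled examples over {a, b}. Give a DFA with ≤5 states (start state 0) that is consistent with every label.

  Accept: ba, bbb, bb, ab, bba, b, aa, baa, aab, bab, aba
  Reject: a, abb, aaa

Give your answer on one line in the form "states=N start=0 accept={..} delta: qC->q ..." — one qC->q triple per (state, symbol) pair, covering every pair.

Fold the examples into a partial DFA from state 0: repeatedly fix the first undefined (state, symbol) met by the shortest-then-alphabetical prefix, trying targets in increasing order and rejecting any under which an Accept and a Reject string meet in one state with the same remainder; add a state when all current targets are rejected. Accepting states are where Accept strings end.
a: 0a undefined. 0a->0: no, bb/abb meet in 0 with "bb" left. Open state 1: 0a->1.
b: 0b undefined. 0b->0: no, ba/a meet in 1. 0b->1: no, bbb/abb meet in 1 with "bb" left. Open state 2: 0b->2.
aa: 1a undefined. 1a->0: ok.
ab: 1b undefined. 1b->0: no, b/abb meet in 2. 1b->1: no, ab/a meet in 1. 1b->2: no, bb/abb meet in 2 with "b" left. Open state 3: 1b->3.
ba: 2a undefined. 2a->0: no, baa/a meet in 1. 2a->1: no, ba/a meet in 1. 2a->2: ok.
bb: 2b undefined. 2b->0: no, bba/a meet in 1. 2b->1: no, bb/a meet in 1. 2b->2: ok.
aba: 3a undefined. 3a->0: ok.
abb: 3b undefined. 3b->0: no, aa/abb meet in 0. 3b->1: ok.
All examples now run through 4 states with every (state, symbol) defined. Accept strings end in {0,2,3}, Reject strings end in {1}; accept={0,2,3}.

states=4 start=0 accept={0,2,3} delta: 0a->1 0b->2 1a->0 1b->3 2a->2 2b->2 3a->0 3b->1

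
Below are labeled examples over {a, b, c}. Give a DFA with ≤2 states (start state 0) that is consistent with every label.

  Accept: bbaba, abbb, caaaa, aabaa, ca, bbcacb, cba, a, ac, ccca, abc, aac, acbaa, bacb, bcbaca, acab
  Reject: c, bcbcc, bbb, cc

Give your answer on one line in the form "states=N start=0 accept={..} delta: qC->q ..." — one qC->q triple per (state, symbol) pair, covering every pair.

states=2 start=0 accept={1} delta: 0a->1 0b->0 0c->0 1a->1 1b->1 1c->1

Fold the examples into a partial DFA from state 0: repeatedly fix the first undefined (state, symbol) met by the shortest-then-alphabetical prefix, trying targets in increasing order and rejecting any under which an Accept and a Reject string meet in one state with the same remainder; add a state when all current targets are rejected. Accepting states are where Accept strings end.
a: 0a undefined. 0a->0: no, abbb/bbb meet in 0 with "bbb" left. Open state 1: 0a->1.
b: 0b undefined. 0b->0: ok.
c: 0c undefined. 0c->0: ok.
aa: 1a undefined. 1a->0: no, caaaa/c meet in 0. 1a->1: ok.
ab: 1b undefined. 1b->0: no, abbb/c meet in 0. 1b->1: ok.
ac: 1c undefined. 1c->0: no, bbcacb/c meet in 0. 1c->1: ok.
All examples now run through 2 states with every (state, symbol) defined. Accept strings end in {1}, Reject strings end in {0}; accept={1}.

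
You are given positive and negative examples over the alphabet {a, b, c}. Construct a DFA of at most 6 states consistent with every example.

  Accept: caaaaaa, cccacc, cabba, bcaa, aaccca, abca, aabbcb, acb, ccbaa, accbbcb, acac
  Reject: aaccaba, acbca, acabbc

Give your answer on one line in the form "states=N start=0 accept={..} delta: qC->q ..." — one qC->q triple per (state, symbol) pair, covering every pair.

Fold the examples into a partial DFA from state 0: repeatedly fix the first undefined (state, symbol) met by the shortest-then-alphabetical prefix, trying targets in increasing order and rejecting any under which an Accept and a Reject string meet in one state with the same remainder; add a state when all current targets are rejected. Accepting states are where Accept strings end.
a: 0a undefined. 0a->0: ok.
b: 0b undefined. 0b->0: ok.
c: 0c undefined. 0c->0: no, caaaaaa/aaccaba meet in 0. Open state 1: 0c->1.
ca: 1a undefined. 1a->0: no, acac/acabbc meet in 1. 1a->1: ok.
cc: 1c undefined. 1c->0: no, ccbaa/aaccaba meet in 0. 1c->1: ok.
acb: 1b undefined. 1b->0: no, caaaaaa/acbca meet in 1. 1b->1: no, caaaaaa/aaccaba meet in 1. Open state 2: 1b->2.
acbc: 2c undefined. 2c->0: ok.
cabb: 2b undefined. 2b->0: no, caaaaaa/acabbc meet in 1. 2b->1: no, caaaaaa/acabbc meet in 1. 2b->2: no, cabba/aaccaba meet in 2 with "a" left. Open state 3: 2b->3.
ccba: 2a undefined. 2a->0: no, ccbaa/aaccaba meet in 0. 2a->1: no, caaaaaa/aaccaba meet in 1. 2a->2: no, aabbcb/aaccaba meet in 2. 2a->3: ok.
cabba: 3a undefined. 3a->0: no, cabba/acbca meet in 0. 3a->1: ok.
acabbc: 3c undefined. 3c->0: no, accbbcb/acbca meet in 0. 3c->1: no, caaaaaa/acabbc meet in 1. 3c->2: no, aabbcb/acabbc meet in 2. 3c->3: ok.
accbbcb: 3b undefined. 3b->0: no, accbbcb/acbca meet in 0. 3b->1: ok.
All examples now run through 4 states with every (state, symbol) defined. Accept strings end in {1,2}, Reject strings end in {0,3}; accept={1,2}.

states=4 start=0 accept={1,2} delta: 0a->0 0b->0 0c->1 1a->1 1b->2 1c->1 2a->3 2b->3 2c->0 3a->1 3b->1 3c->3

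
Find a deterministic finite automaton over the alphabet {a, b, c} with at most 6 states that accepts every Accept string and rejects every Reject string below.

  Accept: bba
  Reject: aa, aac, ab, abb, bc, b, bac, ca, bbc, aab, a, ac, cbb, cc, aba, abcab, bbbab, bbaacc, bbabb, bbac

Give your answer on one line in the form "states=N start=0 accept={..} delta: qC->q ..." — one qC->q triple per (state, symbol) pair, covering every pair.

Grow the machine one transition at a time. Run the examples from 0; the earliest place one falls off (shortest prefix, ties alphabetical) gets sent to the lowest-numbered state that keeps every Accept/Reject pair distinguishable — a pair clashes when both reach the same state with identical unread suffix — and to a fresh state only if none does.
a: 0a undefined. 0a->0: ok.
b: 0b undefined. 0b->0: no, bba/aa meet in 0. Open state 1: 0b->1.
c: 0c undefined. 0c->0: ok.
ba: 1a undefined. 1a->0: ok.
bb: 1b undefined. 1b->0: no, bba/aa meet in 0. 1b->1: no, bba/aa meet in 0. Open state 2: 1b->2.
bc: 1c undefined. 1c->0: ok.
bba: 2a undefined. 2a->0: no, bba/aa meet in 0. 2a->1: no, bba/ab meet in 1. 2a->2: no, bba/abb meet in 2. Open state 3: 2a->3.
bbb: 2b undefined. 2b->0: ok.
bbc: 2c undefined. 2c->0: ok.
bbaa: 3a undefined. 3a->0: ok.
bbab: 3b undefined. 3b->0: ok.
bbac: 3c undefined. 3c->0: ok.
All examples now run through 4 states with every (state, symbol) defined. Accept strings end in {3}, Reject strings end in {0,1,2}; accept={3}.

states=4 start=0 accept={3} delta: 0a->0 0b->1 0c->0 1a->0 1b->2 1c->0 2a->3 2b->0 2c->0 3a->0 3b->0 3c->0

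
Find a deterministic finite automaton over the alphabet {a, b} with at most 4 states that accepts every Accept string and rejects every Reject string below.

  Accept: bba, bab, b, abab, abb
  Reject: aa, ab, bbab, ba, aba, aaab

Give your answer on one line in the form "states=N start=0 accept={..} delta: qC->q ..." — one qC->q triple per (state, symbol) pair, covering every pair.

states=4 start=0 accept={1,2} delta: 0a->1 0b->2 1a->0 1b->3 2a->0 2b->0 3a->0 3b->1

Grow the machine one transition at a time. Run the examples from 0; the earliest place one falls off (shortest prefix, ties alphabetical) gets sent to the lowest-numbered state that keeps every Accept/Reject pair distinguishable — a pair clashes when both reach the same state with identical unread suffix — and to a fresh state only if none does.
a: 0a undefined. 0a->0: no, b/ab meet in 0 with "b" left. Open state 1: 0a->1.
b: 0b undefined. 0b->0: no, bba/ba meet in 1. 0b->1: no, bba/aba meet in 1 with "ba" left. Open state 2: 0b->2.
aa: 1a undefined. 1a->0: ok.
ab: 1b undefined. 1b->0: no, abab/aa meet in 0. 1b->1: no, abb/ab meet in 1. 1b->2: no, b/ab meet in 2. Open state 3: 1b->3.
ba: 2a undefined. 2a->0: ok.
bb: 2b undefined. 2b->0: ok.
aba: 3a undefined. 3a->0: ok.
abb: 3b undefined. 3b->0: no, abb/aa meet in 0. 3b->1: ok.
All examples now run through 4 states with every (state, symbol) defined. Accept strings end in {1,2}, Reject strings end in {0,3}; accept={1,2}.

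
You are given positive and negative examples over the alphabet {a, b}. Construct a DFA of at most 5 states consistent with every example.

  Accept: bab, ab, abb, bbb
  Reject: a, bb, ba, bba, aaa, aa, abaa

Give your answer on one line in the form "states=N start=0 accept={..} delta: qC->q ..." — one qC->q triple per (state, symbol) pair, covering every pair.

Grow the machine one transition at a time. Run the examples from 0; the earliest place one falls off (shortest prefix, ties alphabetical) gets sent to the lowest-numbered state that keeps every Accept/Reject pair distinguishable — a pair clashes when both reach the same state with identical unread suffix — and to a fresh state only if none does.
a: 0a undefined. 0a->0: no, abb/bb meet in 0 with "bb" left. Open state 1: 0a->1.
b: 0b undefined. 0b->0: no, bbb/bb meet in 0. 0b->1: no, ab/bb meet in 1 with "b" left. Open state 2: 0b->2.
aa: 1a undefined. 1a->0: ok.
ab: 1b undefined. 1b->0: no, ab/aa meet in 0. 1b->1: no, ab/a meet in 1. 1b->2: no, abb/bb meet in 2 with "b" left. Open state 3: 1b->3.
ba: 2a undefined. 2a->0: ok.
bb: 2b undefined. 2b->0: ok.
aba: 3a undefined. 3a->0: ok.
abb: 3b undefined. 3b->0: no, abb/bb meet in 0. 3b->1: no, abb/a meet in 1. 3b->2: ok.
All examples now run through 4 states with every (state, symbol) defined. Accept strings end in {2,3}, Reject strings end in {0,1}; accept={2,3}.

states=4 start=0 accept={2,3} delta: 0a->1 0b->2 1a->0 1b->3 2a->0 2b->0 3a->0 3b->2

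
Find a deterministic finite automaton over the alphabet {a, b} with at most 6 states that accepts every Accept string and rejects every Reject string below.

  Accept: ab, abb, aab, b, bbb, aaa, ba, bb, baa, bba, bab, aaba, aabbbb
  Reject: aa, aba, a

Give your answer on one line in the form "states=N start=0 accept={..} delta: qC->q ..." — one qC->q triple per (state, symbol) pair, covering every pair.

Grow the machine one transition at a time. Run the examples from 0; the earliest place one falls off (shortest prefix, ties alphabetical) gets sent to the lowest-numbered state that keeps every Accept/Reject pair distinguishable — a pair clashes when both reach the same state with identical unread suffix — and to a fresh state only if none does.
a: 0a undefined. 0a->0: no, aaa/aa meet in 0. Open state 1: 0a->1.
b: 0b undefined. 0b->0: no, ba/a meet in 1. 0b->1: no, b/a meet in 1. Open state 2: 0b->2.
aa: 1a undefined. 1a->0: no, aaa/a meet in 1. 1a->1: no, aaa/aa meet in 1. 1a->2: no, b/aa meet in 2. Open state 3: 1a->3.
ab: 1b undefined. 1b->0: ok.
ba: 2a undefined. 2a->0: no, baa/aba meet in 1. 2a->1: no, ba/aba meet in 1. 2a->2: ok.
bb: 2b undefined. 2b->0: no, bba/aba meet in 1. 2b->1: no, bb/aba meet in 1. 2b->2: ok.
aaa: 3a undefined. 3a->0: ok.
aab: 3b undefined. 3b->0: no, aaba/aba meet in 1. 3b->1: no, aab/aba meet in 1. 3b->2: ok.
All examples now run through 4 states with every (state, symbol) defined. Accept strings end in {0,2}, Reject strings end in {1,3}; accept={0,2}.

states=4 start=0 accept={0,2} delta: 0a->1 0b->2 1a->3 1b->0 2a->2 2b->2 3a->0 3b->2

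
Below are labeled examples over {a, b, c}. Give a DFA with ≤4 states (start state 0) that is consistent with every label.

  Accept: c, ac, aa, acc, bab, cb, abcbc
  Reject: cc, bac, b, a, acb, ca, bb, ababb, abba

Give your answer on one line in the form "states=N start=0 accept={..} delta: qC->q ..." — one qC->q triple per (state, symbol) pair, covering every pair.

Grow the machine one transition at a time. Run the examples from 0; the earliest place one falls off (shortest prefix, ties alphabetical) gets sent to the lowest-numbered state that keeps every Accept/Reject pair distinguishable — a pair clashes when both reach the same state with identical unread suffix — and to a fresh state only if none does.
a: 0a undefined. 0a->0: no, aa/a meet in 0. Open state 1: 0a->1.
b: 0b undefined. 0b->0: no, ac/bac meet in 1 with "c" left. 0b->1: ok.
c: 0c undefined. 0c->0: no, c/cc meet in 0. 0c->1: no, c/b meet in 1. Open state 2: 0c->2.
aa: 1a undefined. 1a->0: no, c/bac meet in 2. 1a->1: no, ac/bac meet in 1 with "c" left. 1a->2: ok.
ab: 1b undefined. 1b->0: no, c/abba meet in 2. 1b->1: no, c/abba meet in 2. 1b->2: no, c/bb meet in 2. Open state 3: 1b->3.
ac: 1c undefined. 1c->0: ok.
ca: 2a undefined. 2a->0: no, ac/ca meet in 0. 2a->1: ok.
cb: 2b undefined. 2b->0: ok.
cc: 2c undefined. 2c->0: no, ac/cc meet in 0. 2c->1: ok.
aba: 3a undefined. 3a->0: ok.
abb: 3b undefined. 3b->0: ok.
abc: 3c undefined. 3c->0: ok.
All examples now run through 4 states with every (state, symbol) defined. Accept strings end in {0,2}, Reject strings end in {1,3}; accept={0,2}.

states=4 start=0 accept={0,2} delta: 0a->1 0b->1 0c->2 1a->2 1b->3 1c->0 2a->1 2b->0 2c->1 3a->0 3b->0 3c->0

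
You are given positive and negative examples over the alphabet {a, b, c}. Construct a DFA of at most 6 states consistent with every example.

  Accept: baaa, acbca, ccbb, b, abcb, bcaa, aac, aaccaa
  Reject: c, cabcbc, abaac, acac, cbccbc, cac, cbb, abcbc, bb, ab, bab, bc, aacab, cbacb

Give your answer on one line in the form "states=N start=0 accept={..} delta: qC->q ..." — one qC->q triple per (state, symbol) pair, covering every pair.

states=5 start=0 accept={1,4} delta: 0a->1 0b->1 0c->2 1a->2 1b->2 1c->2 2a->0 2b->3 2c->4 3a->0 3b->0 3c->0 4a->1 4b->4 4c->2

State merging on the prefix tree: take the shortest (then alphabetical) example prefix whose next move is undefined and point that move at state 0, else 1, else 2, ...; a target is out if some Accept/Reject pair would then sit in one state with the same input left (inseparable). If every existing state is out, open a new one.
a: 0a undefined. 0a->0: no, b/ab meet in 0 with "b" left. Open state 1: 0a->1.
b: 0b undefined. 0b->0: no, b/bb meet in 0. 0b->1: ok.
c: 0c undefined. 0c->0: no, ccbb/cbb meet in 1 with "b" left. 0c->1: no, b/c meet in 1. Open state 2: 0c->2.
aa: 1a undefined. 1a->0: no, b/bab meet in 1. 1a->1: no, aac/bc meet in 1 with "c" left. 1a->2: ok.
ab: 1b undefined. 1b->0: no, abcb/bab meet in 2 with "b" left. 1b->1: no, b/bb meet in 1. 1b->2: ok.
ac: 1c undefined. 1c->0: no, bcaa/c meet in 2. 1c->1: no, b/bc meet in 1. 1c->2: ok.
ca: 2a undefined. 2a->0: ok.
cb: 2b undefined. 2b->0: no, baaa/cbb meet in 1. 2b->1: no, baaa/bab meet in 1. 2b->2: no, aac/cabcbc meet in 2 with "c" left. Open state 3: 2b->3.
cc: 2c undefined. 2c->0: no, ccbb/c meet in 2. 2c->1: no, baaa/abcbc meet in 1. 2c->2: no, baaa/aacab meet in 1. 2c->3: no, abcb/cbb meet in 3 with "b" left. Open state 4: 2c->4.
cba: 3a undefined. 3a->0: ok.
cbb: 3b undefined. 3b->0: ok.
cbc: 3c undefined. 3c->0: ok.
ccb: 4b undefined. 4b->0: no, abcb/cabcbc meet in 0. 4b->1: no, ccbb/c meet in 2. 4b->2: no, ccbb/bab meet in 3. 4b->3: no, ccbb/cabcbc meet in 0. 4b->4: ok.
aaca: 4a undefined. 4a->0: no, baaa/aacab meet in 1. 4a->1: ok.
aacc: 4c undefined. 4c->0: no, aaccaa/c meet in 2. 4c->1: no, baaa/abcbc meet in 1. 4c->2: ok.
All examples now run through 5 states with every (state, symbol) defined. Accept strings end in {1,4}, Reject strings end in {0,2,3}; accept={1,4}.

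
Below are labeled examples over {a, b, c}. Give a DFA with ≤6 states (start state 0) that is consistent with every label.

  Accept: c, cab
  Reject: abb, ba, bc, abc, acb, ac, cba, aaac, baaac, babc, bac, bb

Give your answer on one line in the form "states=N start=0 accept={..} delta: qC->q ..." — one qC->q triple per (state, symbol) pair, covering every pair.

states=4 start=0 accept={1} delta: 0a->1 0b->1 0c->1 1a->2 1b->3 1c->3 2a->1 2b->1 2c->0 3a->0 3b->0 3c->0

State merging on the prefix tree: take the shortest (then alphabetical) example prefix whose next move is undefined and point that move at state 0, else 1, else 2, ...; a target is out if some Accept/Reject pair would then sit in one state with the same input left (inseparable). If every existing state is out, open a new one.
a: 0a undefined. 0a->0: no, c/ac meet in 0 with "c" left. Open state 1: 0a->1.
b: 0b undefined. 0b->0: no, c/bc meet in 0 with "c" left. 0b->1: ok.
c: 0c undefined. 0c->0: no, cab/bb meet in 1 with "b" left. 0c->1: ok.
aa: 1a undefined. 1a->0: no, c/baaac meet in 1. 1a->1: no, c/ba meet in 1. Open state 2: 1a->2.
ab: 1b undefined. 1b->0: no, c/abb meet in 1. 1b->1: no, c/abb meet in 1. 1b->2: no, cab/abb meet in 2 with "b" left. Open state 3: 1b->3.
ac: 1c undefined. 1c->0: no, c/acb meet in 1. 1c->1: no, c/bc meet in 1. 1c->2: no, cab/acb meet in 2 with "b" left. 1c->3: ok.
aaa: 2a undefined. 2a->0: no, c/aaac meet in 1. 2a->1: ok.
abb: 3b undefined. 3b->0: ok.
abc: 3c undefined. 3c->0: ok.
bab: 2b undefined. 2b->0: no, c/babc meet in 1. 2b->1: ok.
bac: 2c undefined. 2c->0: ok.
cba: 3a undefined. 3a->0: ok.
All examples now run through 4 states with every (state, symbol) defined. Accept strings end in {1}, Reject strings end in {0,2,3}; accept={1}.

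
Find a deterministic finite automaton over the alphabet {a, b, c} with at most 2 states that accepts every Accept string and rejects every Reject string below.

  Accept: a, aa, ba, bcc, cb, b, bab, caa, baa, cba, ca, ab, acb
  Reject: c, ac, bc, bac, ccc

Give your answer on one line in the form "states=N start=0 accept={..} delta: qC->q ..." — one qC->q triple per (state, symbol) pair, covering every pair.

states=2 start=0 accept={0} delta: 0a->0 0b->0 0c->1 1a->0 1b->0 1c->0

Fold the examples into a partial DFA from state 0: repeatedly fix the first undefined (state, symbol) met by the shortest-then-alphabetical prefix, trying targets in increasing order and rejecting any under which an Accept and a Reject string meet in one state with the same remainder; add a state when all current targets are rejected. Accepting states are where Accept strings end.
a: 0a undefined. 0a->0: ok.
b: 0b undefined. 0b->0: ok.
c: 0c undefined. 0c->0: no, a/c meet in 0. Open state 1: 0c->1.
ca: 1a undefined. 1a->0: ok.
cb: 1b undefined. 1b->0: ok.
cc: 1c undefined. 1c->0: ok.
All examples now run through 2 states with every (state, symbol) defined. Accept strings end in {0}, Reject strings end in {1}; accept={0}.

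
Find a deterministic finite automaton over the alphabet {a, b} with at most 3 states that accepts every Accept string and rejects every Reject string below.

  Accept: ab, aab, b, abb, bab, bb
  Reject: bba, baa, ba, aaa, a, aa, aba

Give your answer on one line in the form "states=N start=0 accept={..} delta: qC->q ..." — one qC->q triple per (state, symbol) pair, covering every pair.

states=2 start=0 accept={1} delta: 0a->0 0b->1 1a->0 1b->1

State merging on the prefix tree: take the shortest (then alphabetical) example prefix whose next move is undefined and point that move at state 0, else 1, else 2, ...; a target is out if some Accept/Reject pair would then sit in one state with the same input left (inseparable). If every existing state is out, open a new one.
a: 0a undefined. 0a->0: ok.
b: 0b undefined. 0b->0: no, ab/bba meet in 0. Open state 1: 0b->1.
ba: 1a undefined. 1a->0: ok.
bb: 1b undefined. 1b->0: no, abb/bba meet in 0. 1b->1: ok.
All examples now run through 2 states with every (state, symbol) defined. Accept strings end in {1}, Reject strings end in {0}; accept={1}.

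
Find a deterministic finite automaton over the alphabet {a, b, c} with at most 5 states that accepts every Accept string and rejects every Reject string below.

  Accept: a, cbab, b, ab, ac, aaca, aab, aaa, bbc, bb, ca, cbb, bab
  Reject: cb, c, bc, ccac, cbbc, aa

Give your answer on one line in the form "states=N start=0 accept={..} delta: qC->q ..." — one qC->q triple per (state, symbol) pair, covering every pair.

states=4 start=0 accept={1,2} delta: 0a->1 0b->2 0c->3 1a->0 1b->1 1c->1 2a->0 2b->1 2c->0 3a->1 3b->0 3c->1

State merging on the prefix tree: take the shortest (then alphabetical) example prefix whose next move is undefined and point that move at state 0, else 1, else 2, ...; a target is out if some Accept/Reject pair would then sit in one state with the same input left (inseparable). If every existing state is out, open a new one.
a: 0a undefined. 0a->0: no, a/aa meet in 0. Open state 1: 0a->1.
b: 0b undefined. 0b->0: no, bbc/c meet in 0 with "c" left. 0b->1: no, ac/bc meet in 1 with "c" left. Open state 2: 0b->2.
c: 0c undefined. 0c->0: no, b/cb meet in 2. 0c->1: no, a/c meet in 1. 0c->2: no, b/c meet in 2. Open state 3: 0c->3.
aa: 1a undefined. 1a->0: ok.
ab: 1b undefined. 1b->0: no, ab/aa meet in 0. 1b->1: ok.
ac: 1c undefined. 1c->0: no, ac/aa meet in 0. 1c->1: ok.
ba: 2a undefined. 2a->0: ok.
bb: 2b undefined. 2b->0: no, bbc/c meet in 3. 2b->1: ok.
bc: 2c undefined. 2c->0: ok.
ca: 3a undefined. 3a->0: no, aaca/bc meet in 0. 3a->1: ok.
cb: 3b undefined. 3b->0: ok.
cc: 3c undefined. 3c->0: no, a/ccac meet in 1. 3c->1: ok.
All examples now run through 4 states with every (state, symbol) defined. Accept strings end in {1,2}, Reject strings end in {0,3}; accept={1,2}.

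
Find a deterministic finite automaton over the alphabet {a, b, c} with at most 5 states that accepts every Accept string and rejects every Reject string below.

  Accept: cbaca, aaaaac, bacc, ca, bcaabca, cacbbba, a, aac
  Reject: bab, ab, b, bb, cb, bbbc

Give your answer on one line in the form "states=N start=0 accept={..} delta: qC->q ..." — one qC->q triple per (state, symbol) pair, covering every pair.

states=2 start=0 accept={0} delta: 0a->0 0b->1 0c->0 1a->0 1b->1 1c->1

Fold the examples into a partial DFA from state 0: repeatedly fix the first undefined (state, symbol) met by the shortest-then-alphabetical prefix, trying targets in increasing order and rejecting any under which an Accept and a Reject string meet in one state with the same remainder; add a state when all current targets are rejected. Accepting states are where Accept strings end.
a: 0a undefined. 0a->0: ok.
b: 0b undefined. 0b->0: no, aaaaac/bbbc meet in 0 with "c" left. Open state 1: 0b->1.
c: 0c undefined. 0c->0: ok.
ba: 1a undefined. 1a->0: ok.
bb: 1b undefined. 1b->0: no, cbaca/bb meet in 0. 1b->1: ok.
bc: 1c undefined. 1c->0: no, cbaca/bbbc meet in 0. 1c->1: ok.
All examples now run through 2 states with every (state, symbol) defined. Accept strings end in {0}, Reject strings end in {1}; accept={0}.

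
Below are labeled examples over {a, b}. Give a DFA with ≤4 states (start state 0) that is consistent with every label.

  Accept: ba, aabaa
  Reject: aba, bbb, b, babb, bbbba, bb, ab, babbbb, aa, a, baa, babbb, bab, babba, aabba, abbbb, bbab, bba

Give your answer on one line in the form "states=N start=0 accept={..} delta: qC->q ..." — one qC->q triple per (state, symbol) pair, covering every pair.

states=4 start=0 accept={0} delta: 0a->1 0b->2 1a->1 1b->3 2a->0 2b->1 3a->2 3b->1

Grow the machine one transition at a time. Run the examples from 0; the earliest place one falls off (shortest prefix, ties alphabetical) gets sent to the lowest-numbered state that keeps every Accept/Reject pair distinguishable — a pair clashes when both reach the same state with identical unread suffix — and to a fresh state only if none does.
a: 0a undefined. 0a->0: no, ba/aba meet in 0 with "ba" left. Open state 1: 0a->1.
b: 0b undefined. 0b->0: no, ba/bbbba meet in 1. 0b->1: no, ba/aa meet in 1 with "a" left. Open state 2: 0b->2.
aa: 1a undefined. 1a->0: no, aabaa/baa meet in 2 with "aa" left. 1a->1: ok.
ab: 1b undefined. 1b->0: no, ba/aabba meet in 2 with "a" left. 1b->1: no, aabaa/aba meet in 1. 1b->2: no, ba/aba meet in 2 with "a" left. Open state 3: 1b->3.
ba: 2a undefined. 2a->0: ok.
bb: 2b undefined. 2b->0: no, ba/babb meet in 0. 2b->1: ok.
aba: 3a undefined. 3a->0: no, ba/aba meet in 0. 3a->1: no, aabaa/aba meet in 1. 3a->2: ok.
abb: 3b undefined. 3b->0: no, ba/babbbb meet in 0. 3b->1: ok.
All examples now run through 4 states with every (state, symbol) defined. Accept strings end in {0}, Reject strings end in {1,2,3}; accept={0}.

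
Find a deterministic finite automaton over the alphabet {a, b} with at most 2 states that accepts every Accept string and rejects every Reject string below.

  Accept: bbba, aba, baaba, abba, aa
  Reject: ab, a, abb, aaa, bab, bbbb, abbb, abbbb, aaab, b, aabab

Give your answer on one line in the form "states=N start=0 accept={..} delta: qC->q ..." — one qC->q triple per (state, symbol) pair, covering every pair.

State merging on the prefix tree: take the shortest (then alphabetical) example prefix whose next move is undefined and point that move at state 0, else 1, else 2, ...; a target is out if some Accept/Reject pair would then sit in one state with the same input left (inseparable). If every existing state is out, open a new one.
a: 0a undefined. 0a->0: no, aa/a meet in 0. Open state 1: 0a->1.
b: 0b undefined. 0b->0: no, bbba/a meet in 1. 0b->1: ok.
aa: 1a undefined. 1a->0: ok.
ab: 1b undefined. 1b->0: no, bbba/ab meet in 0. 1b->1: ok.
All examples now run through 2 states with every (state, symbol) defined. Accept strings end in {0}, Reject strings end in {1}; accept={0}.

states=2 start=0 accept={0} delta: 0a->1 0b->1 1a->0 1b->1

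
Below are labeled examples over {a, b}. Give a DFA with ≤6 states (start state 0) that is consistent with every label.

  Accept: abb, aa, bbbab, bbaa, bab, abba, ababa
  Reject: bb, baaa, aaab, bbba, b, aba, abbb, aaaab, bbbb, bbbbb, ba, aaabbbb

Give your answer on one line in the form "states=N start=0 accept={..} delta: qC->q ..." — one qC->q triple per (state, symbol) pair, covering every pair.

Grow the machine one transition at a time. Run the examples from 0; the earliest place one falls off (shortest prefix, ties alphabetical) gets sent to the lowest-numbered state that keeps every Accept/Reject pair distinguishable — a pair clashes when both reach the same state with identical unread suffix — and to a fresh state only if none does.
a: 0a undefined. 0a->0: no, abb/bb meet in 0 with "bb" left. Open state 1: 0a->1.
b: 0b undefined. 0b->0: ok.
aa: 1a undefined. 1a->0: no, aa/bb meet in 0. 1a->1: no, aa/baaa meet in 1. Open state 2: 1a->2.
ab: 1b undefined. 1b->0: no, abb/bb meet in 0. 1b->1: no, abb/bbba meet in 1. 1b->2: ok.
aaa: 2a undefined. 2a->0: no, aa/aaaab meet in 2. 2a->1: no, abb/aaaab meet in 2 with "b" left. 2a->2: no, abb/aaab meet in 2 with "b" left. Open state 3: 2a->3.
abb: 2b undefined. 2b->0: no, abb/bb meet in 0. 2b->1: no, abb/bbba meet in 1. 2b->2: no, abb/abbb meet in 2. 2b->3: no, abb/baaa meet in 3. Open state 4: 2b->4.
aaaa: 3a undefined. 3a->0: ok.
aaab: 3b undefined. 3b->0: no, ababa/bbba meet in 1. 3b->1: ok.
abba: 4a undefined. 4a->0: no, abba/bb meet in 0. 4a->1: no, abba/aaab meet in 1. 4a->2: ok.
abbb: 4b undefined. 4b->0: ok.
All examples now run through 5 states with every (state, symbol) defined. Accept strings end in {2,4}, Reject strings end in {0,1,3}; accept={2,4}.

states=5 start=0 accept={2,4} delta: 0a->1 0b->0 1a->2 1b->2 2a->3 2b->4 3a->0 3b->1 4a->2 4b->0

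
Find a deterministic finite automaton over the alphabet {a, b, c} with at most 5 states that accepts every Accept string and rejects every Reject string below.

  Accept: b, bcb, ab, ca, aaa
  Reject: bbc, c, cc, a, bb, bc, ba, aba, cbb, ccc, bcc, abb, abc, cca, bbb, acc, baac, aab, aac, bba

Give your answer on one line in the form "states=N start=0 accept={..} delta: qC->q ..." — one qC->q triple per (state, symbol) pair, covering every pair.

Grow the machine one transition at a time. Run the examples from 0; the earliest place one falls off (shortest prefix, ties alphabetical) gets sent to the lowest-numbered state that keeps every Accept/Reject pair distinguishable — a pair clashes when both reach the same state with identical unread suffix — and to a fresh state only if none does.
a: 0a undefined. 0a->0: no, b/aab meet in 0 with "b" left. Open state 1: 0a->1.
b: 0b undefined. 0b->0: no, b/bb meet in 0. 0b->1: no, b/a meet in 1. Open state 2: 0b->2.
c: 0c undefined. 0c->0: no, ca/a meet in 1. 0c->1: ok.
aa: 1a undefined. 1a->0: no, b/aab meet in 2. 1a->1: no, ab/aab meet in 1 with "b" left. 1a->2: no, aaa/ba meet in 2 with "a" left. Open state 3: 1a->3.
ab: 1b undefined. 1b->0: no, b/cbb meet in 2. 1b->1: no, ab/c meet in 1. 1b->2: ok.
ac: 1c undefined. 1c->0: ok.
ba: 2a undefined. 2a->0: ok.
bb: 2b undefined. 2b->0: no, b/bbb meet in 2. 2b->1: no, b/bbb meet in 2. 2b->2: no, b/bb meet in 2. 2b->3: no, ca/bb meet in 3. Open state 4: 2b->4.
bc: 2c undefined. 2c->0: ok.
aaa: 3a undefined. 3a->0: no, aaa/cc meet in 0. 3a->1: no, aaa/c meet in 1. 3a->2: ok.
aab: 3b undefined. 3b->0: ok.
aac: 3c undefined. 3c->0: ok.
bba: 4a undefined. 4a->0: ok.
bbb: 4b undefined. 4b->0: ok.
bbc: 4c undefined. 4c->0: ok.
All examples now run through 5 states with every (state, symbol) defined. Accept strings end in {2,3}, Reject strings end in {0,1,4}; accept={2,3}.

states=5 start=0 accept={2,3} delta: 0a->1 0b->2 0c->1 1a->3 1b->2 1c->0 2a->0 2b->4 2c->0 3a->2 3b->0 3c->0 4a->0 4b->0 4c->0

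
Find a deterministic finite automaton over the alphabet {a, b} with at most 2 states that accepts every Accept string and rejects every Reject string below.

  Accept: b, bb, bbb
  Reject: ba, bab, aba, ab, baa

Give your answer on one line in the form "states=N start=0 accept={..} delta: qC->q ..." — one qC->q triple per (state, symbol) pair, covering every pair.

Fold the examples into a partial DFA from state 0: repeatedly fix the first undefined (state, symbol) met by the shortest-then-alphabetical prefix, trying targets in increasing order and rejecting any under which an Accept and a Reject string meet in one state with the same remainder; add a state when all current targets are rejected. Accepting states are where Accept strings end.
a: 0a undefined. 0a->0: no, b/ab meet in 0 with "b" left. Open state 1: 0a->1.
b: 0b undefined. 0b->0: ok.
ab: 1b undefined. 1b->0: no, b/bab meet in 0. 1b->1: ok.
aba: 1a undefined. 1a->0: no, b/aba meet in 0. 1a->1: ok.
All examples now run through 2 states with every (state, symbol) defined. Accept strings end in {0}, Reject strings end in {1}; accept={0}.

states=2 start=0 accept={0} delta: 0a->1 0b->0 1a->1 1b->1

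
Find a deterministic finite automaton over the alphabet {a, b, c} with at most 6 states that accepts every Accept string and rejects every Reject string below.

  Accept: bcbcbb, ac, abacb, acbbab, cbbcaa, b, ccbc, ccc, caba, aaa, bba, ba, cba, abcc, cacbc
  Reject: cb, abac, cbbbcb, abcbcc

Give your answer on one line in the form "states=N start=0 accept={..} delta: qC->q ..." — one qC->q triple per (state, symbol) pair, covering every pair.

Fold the examples into a partial DFA from state 0: repeatedly fix the first undefined (state, symbol) met by the shortest-then-alphabetical prefix, trying targets in increasing order and rejecting any under which an Accept and a Reject string meet in one state with the same remainder; add a state when all current targets are rejected. Accepting states are where Accept strings end.
a: 0a undefined. 0a->0: ok.
b: 0b undefined. 0b->0: no, ac/abac meet in 0 with "c" left. Open state 1: 0b->1.
c: 0c undefined. 0c->0: no, b/cb meet in 1. 0c->1: ok.
ba: 1a undefined. 1a->0: no, ac/abac meet in 1. 1a->1: ok.
bb: 1b undefined. 1b->0: no, acbbab/cb meet in 0. 1b->1: no, ac/cb meet in 1. Open state 2: 1b->2.
bc: 1c undefined. 1c->0: no, bcbcbb/cb meet in 2. 1c->1: no, ac/abac meet in 1. 1c->2: ok.
bba: 2a undefined. 2a->0: ok.
bcb: 2b undefined. 2b->0: no, bcbcbb/cbbbcb meet in 0. 2b->1: no, bcbcbb/cb meet in 2. 2b->2: no, abacb/cb meet in 2. Open state 3: 2b->3.
ccc: 2c undefined. 2c->0: ok.
bcbc: 3c undefined. 3c->0: no, bcbcbb/cb meet in 2. 3c->1: ok.
cbbb: 3b undefined. 3b->0: ok.
acbba: 3a undefined. 3a->0: ok.
All examples now run through 4 states with every (state, symbol) defined. Accept strings end in {0,1,3}, Reject strings end in {2}; accept={0,1,3}.

states=4 start=0 accept={0,1,3} delta: 0a->0 0b->1 0c->1 1a->1 1b->2 1c->2 2a->0 2b->3 2c->0 3a->0 3b->0 3c->1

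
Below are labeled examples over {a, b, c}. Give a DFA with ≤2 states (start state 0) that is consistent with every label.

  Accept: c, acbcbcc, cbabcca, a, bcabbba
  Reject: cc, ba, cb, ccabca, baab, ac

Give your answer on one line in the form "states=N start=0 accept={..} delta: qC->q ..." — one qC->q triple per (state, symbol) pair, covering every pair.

states=2 start=0 accept={1} delta: 0a->1 0b->1 0c->1 1a->0 1b->0 1c->0

Grow the machine one transition at a time. Run the examples from 0; the earliest place one falls off (shortest prefix, ties alphabetical) gets sent to the lowest-numbered state that keeps every Accept/Reject pair distinguishable — a pair clashes when both reach the same state with identical unread suffix — and to a fresh state only if none does.
a: 0a undefined. 0a->0: no, c/ac meet in 0 with "c" left. Open state 1: 0a->1.
b: 0b undefined. 0b->0: no, a/ba meet in 1. 0b->1: ok.
c: 0c undefined. 0c->0: no, c/cc meet in 0. 0c->1: ok.
ac: 1c undefined. 1c->0: ok.
ba: 1a undefined. 1a->0: ok.
cb: 1b undefined. 1b->0: ok.
All examples now run through 2 states with every (state, symbol) defined. Accept strings end in {1}, Reject strings end in {0}; accept={1}.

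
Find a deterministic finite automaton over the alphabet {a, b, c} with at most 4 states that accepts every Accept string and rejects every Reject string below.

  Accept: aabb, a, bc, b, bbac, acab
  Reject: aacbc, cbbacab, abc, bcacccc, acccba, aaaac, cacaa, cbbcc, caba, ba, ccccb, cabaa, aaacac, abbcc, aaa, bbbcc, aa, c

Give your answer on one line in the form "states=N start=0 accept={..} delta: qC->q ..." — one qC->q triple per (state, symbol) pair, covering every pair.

Grow the machine one transition at a time. Run the examples from 0; the earliest place one falls off (shortest prefix, ties alphabetical) gets sent to the lowest-numbered state that keeps every Accept/Reject pair distinguishable — a pair clashes when both reach the same state with identical unread suffix — and to a fresh state only if none does.
a: 0a undefined. 0a->0: no, a/aaa meet in 0. Open state 1: 0a->1.
b: 0b undefined. 0b->0: no, a/ba meet in 1. 0b->1: ok.
c: 0c undefined. 0c->0: no, a/ccccb meet in 1. 0c->1: no, a/c meet in 1. Open state 2: 0c->2.
aa: 1a undefined. 1a->0: no, a/aaa meet in 1. 1a->1: no, a/ba meet in 1. 1a->2: ok.
ab: 1b undefined. 1b->0: ok.
ac: 1c undefined. 1c->0: ok.
ca: 2a undefined. 2a->0: no, a/cacaa meet in 1. 2a->1: no, a/caba meet in 1. 2a->2: ok.
cb: 2b undefined. 2b->0: no, aabb/caba meet in 1. 2b->1: no, aabb/cbbacab meet in 0. 2b->2: no, aabb/abc meet in 2. Open state 3: 2b->3.
cc: 2c undefined. 2c->0: no, a/ccccb meet in 1. 2c->1: no, a/acccba meet in 1. 2c->2: ok.
cbb: 3b undefined. 3b->0: no, aabb/cbbacab meet in 0. 3b->1: ok.
caba: 3a undefined. 3a->0: no, aabb/cabaa meet in 1. 3a->1: no, aabb/acccba meet in 1. 3a->2: ok.
aacbc: 3c undefined. 3c->0: no, bc/aacbc meet in 0. 3c->1: no, aabb/aacbc meet in 1. 3c->2: ok.
All examples now run through 4 states with every (state, symbol) defined. Accept strings end in {0,1}, Reject strings end in {2,3}; accept={0,1}.

states=4 start=0 accept={0,1} delta: 0a->1 0b->1 0c->2 1a->2 1b->0 1c->0 2a->2 2b->3 2c->2 3a->2 3b->1 3c->2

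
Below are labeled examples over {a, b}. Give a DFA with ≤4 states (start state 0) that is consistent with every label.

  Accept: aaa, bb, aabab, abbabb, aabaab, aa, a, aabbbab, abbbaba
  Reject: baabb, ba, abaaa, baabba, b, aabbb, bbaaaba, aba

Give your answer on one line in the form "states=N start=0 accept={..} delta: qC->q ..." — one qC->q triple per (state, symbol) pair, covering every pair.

states=2 start=0 accept={0} delta: 0a->0 0b->1 1a->1 1b->0

Fold the examples into a partial DFA from state 0: repeatedly fix the first undefined (state, symbol) met by the shortest-then-alphabetical prefix, trying targets in increasing order and rejecting any under which an Accept and a Reject string meet in one state with the same remainder; add a state when all current targets are rejected. Accepting states are where Accept strings end.
a: 0a undefined. 0a->0: ok.
b: 0b undefined. 0b->0: no, aaa/baabb meet in 0. Open state 1: 0b->1.
ba: 1a undefined. 1a->0: no, aaa/ba meet in 0. 1a->1: ok.
bb: 1b undefined. 1b->0: ok.
All examples now run through 2 states with every (state, symbol) defined. Accept strings end in {0}, Reject strings end in {1}; accept={0}.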